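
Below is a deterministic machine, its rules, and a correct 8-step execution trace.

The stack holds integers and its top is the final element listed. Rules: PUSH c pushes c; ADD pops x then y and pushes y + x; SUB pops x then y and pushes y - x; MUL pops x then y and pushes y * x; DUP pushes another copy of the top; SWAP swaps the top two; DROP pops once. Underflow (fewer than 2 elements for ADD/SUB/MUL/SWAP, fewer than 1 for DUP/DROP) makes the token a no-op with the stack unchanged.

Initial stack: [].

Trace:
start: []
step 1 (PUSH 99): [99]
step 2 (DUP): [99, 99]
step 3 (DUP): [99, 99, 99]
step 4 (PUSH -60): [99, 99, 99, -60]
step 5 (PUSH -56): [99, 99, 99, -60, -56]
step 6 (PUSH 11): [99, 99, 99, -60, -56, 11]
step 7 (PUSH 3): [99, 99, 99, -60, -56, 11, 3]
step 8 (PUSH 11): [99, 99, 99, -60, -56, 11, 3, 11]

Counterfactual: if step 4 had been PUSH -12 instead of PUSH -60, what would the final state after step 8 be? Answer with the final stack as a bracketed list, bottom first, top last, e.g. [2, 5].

(re-executing from step 4 with the substitution; state before step 4: [99, 99, 99])
step 4 (PUSH -12): [99, 99, 99, -12]
step 5 (PUSH -56): [99, 99, 99, -12, -56]
step 6 (PUSH 11): [99, 99, 99, -12, -56, 11]
step 7 (PUSH 3): [99, 99, 99, -12, -56, 11, 3]
step 8 (PUSH 11): [99, 99, 99, -12, -56, 11, 3, 11]

[99, 99, 99, -12, -56, 11, 3, 11]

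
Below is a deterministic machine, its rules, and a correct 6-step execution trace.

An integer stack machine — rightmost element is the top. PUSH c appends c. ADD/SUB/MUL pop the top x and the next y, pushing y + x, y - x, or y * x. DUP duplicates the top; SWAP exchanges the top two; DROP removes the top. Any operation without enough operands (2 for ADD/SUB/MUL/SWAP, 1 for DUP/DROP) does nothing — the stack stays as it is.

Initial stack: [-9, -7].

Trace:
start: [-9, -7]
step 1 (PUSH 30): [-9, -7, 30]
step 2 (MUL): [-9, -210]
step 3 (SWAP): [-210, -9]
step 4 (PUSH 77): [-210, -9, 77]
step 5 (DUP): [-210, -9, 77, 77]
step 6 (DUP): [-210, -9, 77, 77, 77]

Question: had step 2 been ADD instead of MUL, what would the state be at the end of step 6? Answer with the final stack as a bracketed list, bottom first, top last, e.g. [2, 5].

[23, -9, 77, 77, 77]

(re-executing from step 2 with the substitution; state before step 2: [-9, -7, 30])
step 2 (ADD): [-9, 23]
step 3 (SWAP): [23, -9]
step 4 (PUSH 77): [23, -9, 77]
step 5 (DUP): [23, -9, 77, 77]
step 6 (DUP): [23, -9, 77, 77, 77]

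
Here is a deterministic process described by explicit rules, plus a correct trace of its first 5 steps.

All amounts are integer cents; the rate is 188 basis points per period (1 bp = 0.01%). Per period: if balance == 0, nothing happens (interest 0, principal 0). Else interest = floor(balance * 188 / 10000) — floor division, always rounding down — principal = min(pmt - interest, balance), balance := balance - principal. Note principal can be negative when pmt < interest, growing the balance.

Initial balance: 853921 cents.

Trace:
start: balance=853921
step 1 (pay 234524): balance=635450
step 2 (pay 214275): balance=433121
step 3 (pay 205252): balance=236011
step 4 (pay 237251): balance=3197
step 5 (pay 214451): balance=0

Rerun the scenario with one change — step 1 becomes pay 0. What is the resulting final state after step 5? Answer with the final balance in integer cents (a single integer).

41469

(re-executing from step 1 with the substitution; state before step 1: balance=853921)
step 1 (pay 0): balance=869974
step 2 (pay 214275): balance=672054
step 3 (pay 205252): balance=479436
step 4 (pay 237251): balance=251198
step 5 (pay 214451): balance=41469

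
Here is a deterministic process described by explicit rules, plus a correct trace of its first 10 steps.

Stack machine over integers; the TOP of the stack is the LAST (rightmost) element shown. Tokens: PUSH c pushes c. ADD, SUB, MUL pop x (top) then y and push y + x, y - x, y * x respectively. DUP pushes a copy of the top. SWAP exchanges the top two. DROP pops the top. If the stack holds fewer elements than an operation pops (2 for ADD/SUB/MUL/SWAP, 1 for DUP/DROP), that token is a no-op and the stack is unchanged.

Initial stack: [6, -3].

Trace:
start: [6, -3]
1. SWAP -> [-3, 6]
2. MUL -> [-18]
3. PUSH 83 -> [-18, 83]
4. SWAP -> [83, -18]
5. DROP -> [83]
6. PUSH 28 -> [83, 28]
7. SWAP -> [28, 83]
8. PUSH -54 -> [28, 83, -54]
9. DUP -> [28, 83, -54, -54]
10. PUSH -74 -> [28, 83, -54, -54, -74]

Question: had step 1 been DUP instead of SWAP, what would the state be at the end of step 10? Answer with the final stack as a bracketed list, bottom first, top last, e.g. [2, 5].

(re-executing from step 1 with the substitution; state before step 1: [6, -3])
1. DUP -> [6, -3, -3]
2. MUL -> [6, 9]
3. PUSH 83 -> [6, 9, 83]
4. SWAP -> [6, 83, 9]
5. DROP -> [6, 83]
6. PUSH 28 -> [6, 83, 28]
7. SWAP -> [6, 28, 83]
8. PUSH -54 -> [6, 28, 83, -54]
9. DUP -> [6, 28, 83, -54, -54]
10. PUSH -74 -> [6, 28, 83, -54, -54, -74]

[6, 28, 83, -54, -54, -74]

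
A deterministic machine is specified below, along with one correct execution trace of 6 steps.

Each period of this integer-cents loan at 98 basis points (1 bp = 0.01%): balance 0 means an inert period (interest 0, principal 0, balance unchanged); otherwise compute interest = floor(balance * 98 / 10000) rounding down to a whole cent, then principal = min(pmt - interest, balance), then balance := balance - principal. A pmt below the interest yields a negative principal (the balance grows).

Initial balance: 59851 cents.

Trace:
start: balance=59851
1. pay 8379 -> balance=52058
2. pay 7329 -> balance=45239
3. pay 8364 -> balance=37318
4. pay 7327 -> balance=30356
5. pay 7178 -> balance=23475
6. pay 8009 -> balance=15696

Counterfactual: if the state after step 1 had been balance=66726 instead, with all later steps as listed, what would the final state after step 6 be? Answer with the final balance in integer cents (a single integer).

state after step 1 := balance=66726
2. pay 7329 -> balance=60050
3. pay 8364 -> balance=52274
4. pay 7327 -> balance=45459
5. pay 7178 -> balance=38726
6. pay 8009 -> balance=31096

31096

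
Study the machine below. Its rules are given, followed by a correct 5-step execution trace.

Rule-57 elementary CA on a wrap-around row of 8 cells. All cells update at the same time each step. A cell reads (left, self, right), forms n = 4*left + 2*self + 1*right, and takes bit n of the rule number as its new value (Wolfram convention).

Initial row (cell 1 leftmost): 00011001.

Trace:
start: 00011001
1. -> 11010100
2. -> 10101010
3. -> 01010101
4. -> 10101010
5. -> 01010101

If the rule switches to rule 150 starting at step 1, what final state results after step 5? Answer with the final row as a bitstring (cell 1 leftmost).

10100111

(re-executing steps 1..5 under rule 150; state before step 1: 00011001)
1. -> 10100111
2. -> 00111011
3. -> 11010000
4. -> 00011001
5. -> 10100111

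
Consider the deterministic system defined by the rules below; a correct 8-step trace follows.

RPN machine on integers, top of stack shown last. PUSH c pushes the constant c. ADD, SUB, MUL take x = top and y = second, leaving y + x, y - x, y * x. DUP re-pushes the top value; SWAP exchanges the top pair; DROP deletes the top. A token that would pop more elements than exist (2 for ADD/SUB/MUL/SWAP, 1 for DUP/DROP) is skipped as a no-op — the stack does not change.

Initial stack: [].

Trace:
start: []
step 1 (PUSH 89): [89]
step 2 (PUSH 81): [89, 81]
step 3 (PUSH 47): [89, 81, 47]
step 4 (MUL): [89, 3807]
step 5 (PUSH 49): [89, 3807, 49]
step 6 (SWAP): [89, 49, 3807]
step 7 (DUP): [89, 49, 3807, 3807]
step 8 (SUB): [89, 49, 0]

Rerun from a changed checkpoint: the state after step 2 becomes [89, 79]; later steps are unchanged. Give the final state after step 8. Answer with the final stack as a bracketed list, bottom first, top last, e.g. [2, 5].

[89, 49, 0]

state after step 2 := [89, 79]
step 3 (PUSH 47): [89, 79, 47]
step 4 (MUL): [89, 3713]
step 5 (PUSH 49): [89, 3713, 49]
step 6 (SWAP): [89, 49, 3713]
step 7 (DUP): [89, 49, 3713, 3713]
step 8 (SUB): [89, 49, 0]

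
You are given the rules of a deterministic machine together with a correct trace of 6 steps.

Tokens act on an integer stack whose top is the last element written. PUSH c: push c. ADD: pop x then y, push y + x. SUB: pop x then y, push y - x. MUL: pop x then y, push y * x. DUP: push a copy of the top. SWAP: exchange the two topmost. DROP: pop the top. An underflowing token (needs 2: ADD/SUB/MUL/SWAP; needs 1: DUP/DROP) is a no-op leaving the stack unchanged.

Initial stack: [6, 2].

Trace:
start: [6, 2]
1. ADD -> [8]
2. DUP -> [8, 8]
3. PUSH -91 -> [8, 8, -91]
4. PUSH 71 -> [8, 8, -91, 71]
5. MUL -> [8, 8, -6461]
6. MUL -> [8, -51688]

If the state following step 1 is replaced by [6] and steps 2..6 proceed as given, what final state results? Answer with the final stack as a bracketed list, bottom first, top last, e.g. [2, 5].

[6, -38766]

state after step 1 := [6]
2. DUP -> [6, 6]
3. PUSH -91 -> [6, 6, -91]
4. PUSH 71 -> [6, 6, -91, 71]
5. MUL -> [6, 6, -6461]
6. MUL -> [6, -38766]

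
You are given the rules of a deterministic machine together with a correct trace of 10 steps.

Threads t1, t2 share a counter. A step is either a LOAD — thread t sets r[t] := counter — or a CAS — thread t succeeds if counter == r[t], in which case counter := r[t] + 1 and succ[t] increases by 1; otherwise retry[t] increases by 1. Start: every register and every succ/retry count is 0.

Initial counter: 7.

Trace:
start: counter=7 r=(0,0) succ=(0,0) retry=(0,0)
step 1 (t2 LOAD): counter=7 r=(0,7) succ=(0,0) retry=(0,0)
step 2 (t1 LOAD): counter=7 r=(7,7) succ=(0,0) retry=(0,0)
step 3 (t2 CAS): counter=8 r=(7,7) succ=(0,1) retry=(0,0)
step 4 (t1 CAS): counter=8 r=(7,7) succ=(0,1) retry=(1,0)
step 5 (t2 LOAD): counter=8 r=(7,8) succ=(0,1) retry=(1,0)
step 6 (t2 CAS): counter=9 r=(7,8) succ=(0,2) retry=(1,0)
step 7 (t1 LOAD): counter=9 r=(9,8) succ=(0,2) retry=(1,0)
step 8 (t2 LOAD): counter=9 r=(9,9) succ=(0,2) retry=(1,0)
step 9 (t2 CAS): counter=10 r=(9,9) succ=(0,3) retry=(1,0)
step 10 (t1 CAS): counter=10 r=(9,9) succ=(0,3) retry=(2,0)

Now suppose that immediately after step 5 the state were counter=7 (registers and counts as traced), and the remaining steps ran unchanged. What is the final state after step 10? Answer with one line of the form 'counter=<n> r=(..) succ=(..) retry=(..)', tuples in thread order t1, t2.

state after step 5 := counter=7 r=(7,8) succ=(0,1) retry=(1,0)
step 6 (t2 CAS): counter=7 r=(7,8) succ=(0,1) retry=(1,1)
step 7 (t1 LOAD): counter=7 r=(7,8) succ=(0,1) retry=(1,1)
step 8 (t2 LOAD): counter=7 r=(7,7) succ=(0,1) retry=(1,1)
step 9 (t2 CAS): counter=8 r=(7,7) succ=(0,2) retry=(1,1)
step 10 (t1 CAS): counter=8 r=(7,7) succ=(0,2) retry=(2,1)

counter=8 r=(7,7) succ=(0,2) retry=(2,1)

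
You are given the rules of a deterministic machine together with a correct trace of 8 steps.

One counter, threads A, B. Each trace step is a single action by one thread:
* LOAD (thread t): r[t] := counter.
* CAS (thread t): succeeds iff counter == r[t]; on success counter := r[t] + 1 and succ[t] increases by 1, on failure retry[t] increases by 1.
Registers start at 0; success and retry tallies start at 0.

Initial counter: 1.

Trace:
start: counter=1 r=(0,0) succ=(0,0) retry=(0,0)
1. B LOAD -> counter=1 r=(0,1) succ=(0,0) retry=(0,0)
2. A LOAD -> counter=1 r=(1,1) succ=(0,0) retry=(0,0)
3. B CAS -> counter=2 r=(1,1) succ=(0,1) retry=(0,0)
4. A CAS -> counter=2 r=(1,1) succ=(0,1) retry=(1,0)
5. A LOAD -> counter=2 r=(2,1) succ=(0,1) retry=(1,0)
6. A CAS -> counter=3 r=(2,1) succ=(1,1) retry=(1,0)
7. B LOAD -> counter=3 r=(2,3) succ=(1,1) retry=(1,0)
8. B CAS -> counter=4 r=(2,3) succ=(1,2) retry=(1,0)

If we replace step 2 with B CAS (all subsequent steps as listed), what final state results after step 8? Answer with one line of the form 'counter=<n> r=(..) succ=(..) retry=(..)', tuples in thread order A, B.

(re-executing from step 2 with the substitution; state before step 2: counter=1 r=(0,1) succ=(0,0) retry=(0,0))
2. B CAS -> counter=2 r=(0,1) succ=(0,1) retry=(0,0)
3. B CAS -> counter=2 r=(0,1) succ=(0,1) retry=(0,1)
4. A CAS -> counter=2 r=(0,1) succ=(0,1) retry=(1,1)
5. A LOAD -> counter=2 r=(2,1) succ=(0,1) retry=(1,1)
6. A CAS -> counter=3 r=(2,1) succ=(1,1) retry=(1,1)
7. B LOAD -> counter=3 r=(2,3) succ=(1,1) retry=(1,1)
8. B CAS -> counter=4 r=(2,3) succ=(1,2) retry=(1,1)

counter=4 r=(2,3) succ=(1,2) retry=(1,1)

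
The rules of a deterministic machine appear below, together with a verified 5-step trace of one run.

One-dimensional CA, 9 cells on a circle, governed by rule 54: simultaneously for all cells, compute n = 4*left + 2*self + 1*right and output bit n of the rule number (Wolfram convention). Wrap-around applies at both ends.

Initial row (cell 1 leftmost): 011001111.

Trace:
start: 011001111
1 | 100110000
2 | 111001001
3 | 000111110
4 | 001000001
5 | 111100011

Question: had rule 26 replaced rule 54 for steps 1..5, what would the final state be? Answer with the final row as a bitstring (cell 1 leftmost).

(re-executing steps 1..5 under rule 26; state before step 1: 011001111)
1 | 010111000
2 | 100100100
3 | 011011011
4 | 010010010
5 | 101101101

101101101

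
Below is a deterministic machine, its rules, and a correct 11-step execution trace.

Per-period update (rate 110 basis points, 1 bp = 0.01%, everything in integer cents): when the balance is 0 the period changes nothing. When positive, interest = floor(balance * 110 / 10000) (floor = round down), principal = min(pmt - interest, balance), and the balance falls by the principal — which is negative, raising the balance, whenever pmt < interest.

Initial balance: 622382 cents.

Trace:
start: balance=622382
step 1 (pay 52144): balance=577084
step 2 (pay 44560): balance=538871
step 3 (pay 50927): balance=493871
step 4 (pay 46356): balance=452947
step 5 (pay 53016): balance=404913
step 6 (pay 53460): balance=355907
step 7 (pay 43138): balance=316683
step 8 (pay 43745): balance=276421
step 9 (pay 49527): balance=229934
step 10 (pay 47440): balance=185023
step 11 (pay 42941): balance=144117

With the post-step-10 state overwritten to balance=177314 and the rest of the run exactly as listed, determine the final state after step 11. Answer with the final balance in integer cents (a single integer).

136323

state after step 10 := balance=177314
step 11 (pay 42941): balance=136323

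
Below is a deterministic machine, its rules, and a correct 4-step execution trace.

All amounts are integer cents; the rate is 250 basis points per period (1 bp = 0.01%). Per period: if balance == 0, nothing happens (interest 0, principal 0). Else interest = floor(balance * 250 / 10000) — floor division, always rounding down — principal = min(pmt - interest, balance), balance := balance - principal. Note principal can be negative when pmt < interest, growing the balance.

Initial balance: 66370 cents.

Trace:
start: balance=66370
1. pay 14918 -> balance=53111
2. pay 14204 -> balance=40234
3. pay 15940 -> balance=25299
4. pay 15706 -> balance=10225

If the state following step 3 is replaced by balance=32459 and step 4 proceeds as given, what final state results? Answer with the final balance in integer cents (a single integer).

17564

state after step 3 := balance=32459
4. pay 15706 -> balance=17564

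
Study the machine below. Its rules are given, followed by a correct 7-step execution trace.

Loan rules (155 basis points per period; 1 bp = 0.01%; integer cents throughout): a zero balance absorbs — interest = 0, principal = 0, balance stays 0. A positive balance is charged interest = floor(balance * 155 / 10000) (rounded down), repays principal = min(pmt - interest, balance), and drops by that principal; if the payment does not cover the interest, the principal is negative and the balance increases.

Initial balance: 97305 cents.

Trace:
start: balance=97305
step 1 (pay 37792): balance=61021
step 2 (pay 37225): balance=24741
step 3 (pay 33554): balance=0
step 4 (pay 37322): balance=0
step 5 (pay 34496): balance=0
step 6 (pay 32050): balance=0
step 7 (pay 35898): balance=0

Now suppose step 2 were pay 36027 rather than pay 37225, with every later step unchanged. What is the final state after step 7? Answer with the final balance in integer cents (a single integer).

0

(re-executing from step 2 with the substitution; state before step 2: balance=61021)
step 2 (pay 36027): balance=25939
step 3 (pay 33554): balance=0
step 4 (pay 37322): balance=0
step 5 (pay 34496): balance=0
step 6 (pay 32050): balance=0
step 7 (pay 35898): balance=0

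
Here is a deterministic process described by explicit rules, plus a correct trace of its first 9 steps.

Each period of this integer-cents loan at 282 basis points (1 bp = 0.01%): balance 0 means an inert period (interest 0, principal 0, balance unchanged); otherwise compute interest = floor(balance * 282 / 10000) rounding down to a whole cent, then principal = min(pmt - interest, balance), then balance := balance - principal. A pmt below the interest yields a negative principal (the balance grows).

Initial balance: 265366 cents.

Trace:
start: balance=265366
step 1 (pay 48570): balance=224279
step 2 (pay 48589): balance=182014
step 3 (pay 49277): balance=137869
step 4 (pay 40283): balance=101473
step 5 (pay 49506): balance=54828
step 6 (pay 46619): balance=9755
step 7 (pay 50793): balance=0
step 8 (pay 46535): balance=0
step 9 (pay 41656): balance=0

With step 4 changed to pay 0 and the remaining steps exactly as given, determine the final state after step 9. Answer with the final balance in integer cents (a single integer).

(re-executing from step 4 with the substitution; state before step 4: balance=137869)
step 4 (pay 0): balance=141756
step 5 (pay 49506): balance=96247
step 6 (pay 46619): balance=52342
step 7 (pay 50793): balance=3025
step 8 (pay 46535): balance=0
step 9 (pay 41656): balance=0

0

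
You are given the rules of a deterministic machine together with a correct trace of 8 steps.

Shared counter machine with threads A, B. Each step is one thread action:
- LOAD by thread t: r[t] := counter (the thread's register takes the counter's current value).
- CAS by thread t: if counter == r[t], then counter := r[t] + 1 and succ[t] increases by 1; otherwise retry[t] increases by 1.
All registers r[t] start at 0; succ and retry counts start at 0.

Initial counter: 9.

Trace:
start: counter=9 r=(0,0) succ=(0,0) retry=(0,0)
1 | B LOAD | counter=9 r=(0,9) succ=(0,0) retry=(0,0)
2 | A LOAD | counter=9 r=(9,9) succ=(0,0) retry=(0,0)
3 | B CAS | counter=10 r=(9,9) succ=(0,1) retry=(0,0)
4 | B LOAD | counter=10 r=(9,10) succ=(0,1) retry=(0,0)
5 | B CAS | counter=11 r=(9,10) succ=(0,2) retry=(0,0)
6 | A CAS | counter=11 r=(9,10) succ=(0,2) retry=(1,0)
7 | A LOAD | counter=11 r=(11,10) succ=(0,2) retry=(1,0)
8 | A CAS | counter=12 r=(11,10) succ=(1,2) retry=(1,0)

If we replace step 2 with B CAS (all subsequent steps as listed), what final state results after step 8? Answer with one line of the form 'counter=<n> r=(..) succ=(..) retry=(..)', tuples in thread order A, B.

(re-executing from step 2 with the substitution; state before step 2: counter=9 r=(0,9) succ=(0,0) retry=(0,0))
2 | B CAS | counter=10 r=(0,9) succ=(0,1) retry=(0,0)
3 | B CAS | counter=10 r=(0,9) succ=(0,1) retry=(0,1)
4 | B LOAD | counter=10 r=(0,10) succ=(0,1) retry=(0,1)
5 | B CAS | counter=11 r=(0,10) succ=(0,2) retry=(0,1)
6 | A CAS | counter=11 r=(0,10) succ=(0,2) retry=(1,1)
7 | A LOAD | counter=11 r=(11,10) succ=(0,2) retry=(1,1)
8 | A CAS | counter=12 r=(11,10) succ=(1,2) retry=(1,1)

counter=12 r=(11,10) succ=(1,2) retry=(1,1)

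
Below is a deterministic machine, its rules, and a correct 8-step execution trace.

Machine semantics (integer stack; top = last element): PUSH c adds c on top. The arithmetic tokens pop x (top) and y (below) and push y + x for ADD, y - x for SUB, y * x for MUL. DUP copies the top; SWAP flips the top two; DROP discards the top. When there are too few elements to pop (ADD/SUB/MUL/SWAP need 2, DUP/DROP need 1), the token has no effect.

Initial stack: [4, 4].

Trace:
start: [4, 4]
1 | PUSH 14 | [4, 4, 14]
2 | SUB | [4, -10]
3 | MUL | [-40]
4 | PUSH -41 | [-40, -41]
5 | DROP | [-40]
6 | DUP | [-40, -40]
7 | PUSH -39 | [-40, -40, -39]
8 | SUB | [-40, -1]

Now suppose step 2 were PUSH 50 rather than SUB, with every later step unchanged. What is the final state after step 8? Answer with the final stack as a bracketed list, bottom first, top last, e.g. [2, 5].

[4, 4, 700, 739]

(re-executing from step 2 with the substitution; state before step 2: [4, 4, 14])
2 | PUSH 50 | [4, 4, 14, 50]
3 | MUL | [4, 4, 700]
4 | PUSH -41 | [4, 4, 700, -41]
5 | DROP | [4, 4, 700]
6 | DUP | [4, 4, 700, 700]
7 | PUSH -39 | [4, 4, 700, 700, -39]
8 | SUB | [4, 4, 700, 739]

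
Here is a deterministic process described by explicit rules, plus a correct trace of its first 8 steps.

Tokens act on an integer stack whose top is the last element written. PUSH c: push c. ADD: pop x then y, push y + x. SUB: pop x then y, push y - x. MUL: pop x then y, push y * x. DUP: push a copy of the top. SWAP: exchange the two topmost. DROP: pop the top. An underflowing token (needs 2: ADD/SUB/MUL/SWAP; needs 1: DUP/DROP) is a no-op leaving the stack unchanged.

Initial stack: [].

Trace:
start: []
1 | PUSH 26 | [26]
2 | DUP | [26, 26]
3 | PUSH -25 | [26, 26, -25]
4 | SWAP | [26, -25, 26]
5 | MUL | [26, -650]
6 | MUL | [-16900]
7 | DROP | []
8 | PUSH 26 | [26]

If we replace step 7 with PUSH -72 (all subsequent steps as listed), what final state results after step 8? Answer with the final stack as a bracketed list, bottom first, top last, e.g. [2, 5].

[-16900, -72, 26]

(re-executing from step 7 with the substitution; state before step 7: [-16900])
7 | PUSH -72 | [-16900, -72]
8 | PUSH 26 | [-16900, -72, 26]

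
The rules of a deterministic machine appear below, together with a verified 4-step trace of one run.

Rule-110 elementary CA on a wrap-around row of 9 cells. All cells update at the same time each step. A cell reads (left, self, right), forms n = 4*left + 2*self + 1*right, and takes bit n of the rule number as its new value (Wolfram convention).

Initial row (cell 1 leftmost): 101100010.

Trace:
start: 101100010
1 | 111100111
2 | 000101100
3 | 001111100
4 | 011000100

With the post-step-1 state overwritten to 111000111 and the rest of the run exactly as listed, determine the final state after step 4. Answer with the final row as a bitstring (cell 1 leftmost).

state after step 1 := 111000111
2 | 001001100
3 | 011011100
4 | 111110100

111110100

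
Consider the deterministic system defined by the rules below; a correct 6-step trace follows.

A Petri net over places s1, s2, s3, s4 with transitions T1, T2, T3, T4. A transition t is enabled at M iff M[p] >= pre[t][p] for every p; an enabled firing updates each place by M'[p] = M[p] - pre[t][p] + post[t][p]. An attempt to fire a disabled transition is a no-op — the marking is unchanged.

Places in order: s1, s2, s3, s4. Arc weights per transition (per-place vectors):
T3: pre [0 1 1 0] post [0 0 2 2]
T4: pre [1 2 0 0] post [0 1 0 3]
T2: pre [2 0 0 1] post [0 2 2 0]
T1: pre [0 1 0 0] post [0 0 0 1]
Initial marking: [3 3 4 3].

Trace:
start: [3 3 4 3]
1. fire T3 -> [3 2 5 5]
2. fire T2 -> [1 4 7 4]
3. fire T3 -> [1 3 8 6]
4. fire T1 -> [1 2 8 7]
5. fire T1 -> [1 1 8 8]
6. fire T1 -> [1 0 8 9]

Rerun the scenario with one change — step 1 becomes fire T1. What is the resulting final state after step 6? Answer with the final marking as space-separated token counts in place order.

(re-executing from step 1 with the substitution; state before step 1: [3 3 4 3])
1. fire T1 -> [3 2 4 4]
2. fire T2 -> [1 4 6 3]
3. fire T3 -> [1 3 7 5]
4. fire T1 -> [1 2 7 6]
5. fire T1 -> [1 1 7 7]
6. fire T1 -> [1 0 7 8]

1 0 7 8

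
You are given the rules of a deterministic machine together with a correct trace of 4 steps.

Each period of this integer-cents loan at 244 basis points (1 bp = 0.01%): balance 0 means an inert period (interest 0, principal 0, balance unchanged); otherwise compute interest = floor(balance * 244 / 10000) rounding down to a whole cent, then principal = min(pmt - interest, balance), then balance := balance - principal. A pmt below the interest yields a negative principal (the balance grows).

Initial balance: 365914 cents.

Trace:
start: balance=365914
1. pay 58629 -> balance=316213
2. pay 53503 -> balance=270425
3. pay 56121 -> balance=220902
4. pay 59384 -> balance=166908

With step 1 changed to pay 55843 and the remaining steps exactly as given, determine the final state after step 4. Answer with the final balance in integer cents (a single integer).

(re-executing from step 1 with the substitution; state before step 1: balance=365914)
1. pay 55843 -> balance=318999
2. pay 53503 -> balance=273279
3. pay 56121 -> balance=223826
4. pay 59384 -> balance=169903

169903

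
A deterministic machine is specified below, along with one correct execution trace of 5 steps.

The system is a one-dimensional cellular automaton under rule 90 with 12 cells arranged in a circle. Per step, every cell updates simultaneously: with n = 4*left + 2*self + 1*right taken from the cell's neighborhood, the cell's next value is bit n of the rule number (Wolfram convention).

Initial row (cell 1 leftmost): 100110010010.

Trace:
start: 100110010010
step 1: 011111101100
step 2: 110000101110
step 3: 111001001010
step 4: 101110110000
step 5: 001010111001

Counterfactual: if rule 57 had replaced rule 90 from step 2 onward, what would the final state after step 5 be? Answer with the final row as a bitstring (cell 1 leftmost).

110110011010

(re-executing steps 2..5 under rule 57; state before step 2: 011111101100)
step 2: 010000011011
step 3: 101111010110
step 4: 011000101101
step 5: 110110011010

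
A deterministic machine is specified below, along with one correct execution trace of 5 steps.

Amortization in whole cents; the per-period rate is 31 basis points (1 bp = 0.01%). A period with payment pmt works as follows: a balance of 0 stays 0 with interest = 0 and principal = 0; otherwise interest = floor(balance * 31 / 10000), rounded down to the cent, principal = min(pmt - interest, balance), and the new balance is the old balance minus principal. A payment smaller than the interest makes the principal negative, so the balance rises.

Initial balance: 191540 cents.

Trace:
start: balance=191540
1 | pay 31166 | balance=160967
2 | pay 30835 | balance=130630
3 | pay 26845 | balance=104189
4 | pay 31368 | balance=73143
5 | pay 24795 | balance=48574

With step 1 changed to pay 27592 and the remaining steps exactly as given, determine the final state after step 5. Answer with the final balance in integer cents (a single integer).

(re-executing from step 1 with the substitution; state before step 1: balance=191540)
1 | pay 27592 | balance=164541
2 | pay 30835 | balance=134216
3 | pay 26845 | balance=107787
4 | pay 31368 | balance=76753
5 | pay 24795 | balance=52195

52195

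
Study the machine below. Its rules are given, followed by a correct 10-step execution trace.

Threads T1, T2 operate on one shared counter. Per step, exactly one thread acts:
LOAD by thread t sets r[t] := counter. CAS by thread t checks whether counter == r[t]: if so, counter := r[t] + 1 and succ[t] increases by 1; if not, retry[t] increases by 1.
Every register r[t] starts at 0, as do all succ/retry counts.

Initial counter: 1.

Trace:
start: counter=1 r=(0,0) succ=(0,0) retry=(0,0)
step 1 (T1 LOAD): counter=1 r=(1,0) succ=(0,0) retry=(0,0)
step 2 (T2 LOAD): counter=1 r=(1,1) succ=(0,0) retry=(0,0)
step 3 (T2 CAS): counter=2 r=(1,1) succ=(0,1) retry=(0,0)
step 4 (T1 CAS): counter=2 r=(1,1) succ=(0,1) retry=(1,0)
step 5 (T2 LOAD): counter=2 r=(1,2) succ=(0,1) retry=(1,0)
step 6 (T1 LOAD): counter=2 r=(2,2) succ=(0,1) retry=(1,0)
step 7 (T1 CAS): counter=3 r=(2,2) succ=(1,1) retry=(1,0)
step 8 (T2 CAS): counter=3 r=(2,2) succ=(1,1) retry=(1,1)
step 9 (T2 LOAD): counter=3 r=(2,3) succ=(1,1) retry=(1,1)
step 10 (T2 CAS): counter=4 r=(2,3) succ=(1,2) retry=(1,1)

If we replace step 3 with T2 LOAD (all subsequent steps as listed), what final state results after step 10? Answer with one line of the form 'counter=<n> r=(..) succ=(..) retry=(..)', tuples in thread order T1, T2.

(re-executing from step 3 with the substitution; state before step 3: counter=1 r=(1,1) succ=(0,0) retry=(0,0))
step 3 (T2 LOAD): counter=1 r=(1,1) succ=(0,0) retry=(0,0)
step 4 (T1 CAS): counter=2 r=(1,1) succ=(1,0) retry=(0,0)
step 5 (T2 LOAD): counter=2 r=(1,2) succ=(1,0) retry=(0,0)
step 6 (T1 LOAD): counter=2 r=(2,2) succ=(1,0) retry=(0,0)
step 7 (T1 CAS): counter=3 r=(2,2) succ=(2,0) retry=(0,0)
step 8 (T2 CAS): counter=3 r=(2,2) succ=(2,0) retry=(0,1)
step 9 (T2 LOAD): counter=3 r=(2,3) succ=(2,0) retry=(0,1)
step 10 (T2 CAS): counter=4 r=(2,3) succ=(2,1) retry=(0,1)

counter=4 r=(2,3) succ=(2,1) retry=(0,1)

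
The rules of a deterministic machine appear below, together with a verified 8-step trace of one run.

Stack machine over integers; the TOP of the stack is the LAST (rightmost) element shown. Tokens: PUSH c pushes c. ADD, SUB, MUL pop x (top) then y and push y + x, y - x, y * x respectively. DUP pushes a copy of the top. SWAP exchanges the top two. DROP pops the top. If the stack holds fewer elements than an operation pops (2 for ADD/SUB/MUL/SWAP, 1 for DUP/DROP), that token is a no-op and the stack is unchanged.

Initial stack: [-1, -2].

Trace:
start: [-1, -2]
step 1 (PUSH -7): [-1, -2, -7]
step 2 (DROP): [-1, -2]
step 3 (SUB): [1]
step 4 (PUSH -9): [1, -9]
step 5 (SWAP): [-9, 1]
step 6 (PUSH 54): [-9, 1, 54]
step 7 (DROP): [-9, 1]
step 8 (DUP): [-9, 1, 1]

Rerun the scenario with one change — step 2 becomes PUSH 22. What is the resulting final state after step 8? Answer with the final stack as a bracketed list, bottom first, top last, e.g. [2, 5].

[-1, -2, -9, -29, -29]

(re-executing from step 2 with the substitution; state before step 2: [-1, -2, -7])
step 2 (PUSH 22): [-1, -2, -7, 22]
step 3 (SUB): [-1, -2, -29]
step 4 (PUSH -9): [-1, -2, -29, -9]
step 5 (SWAP): [-1, -2, -9, -29]
step 6 (PUSH 54): [-1, -2, -9, -29, 54]
step 7 (DROP): [-1, -2, -9, -29]
step 8 (DUP): [-1, -2, -9, -29, -29]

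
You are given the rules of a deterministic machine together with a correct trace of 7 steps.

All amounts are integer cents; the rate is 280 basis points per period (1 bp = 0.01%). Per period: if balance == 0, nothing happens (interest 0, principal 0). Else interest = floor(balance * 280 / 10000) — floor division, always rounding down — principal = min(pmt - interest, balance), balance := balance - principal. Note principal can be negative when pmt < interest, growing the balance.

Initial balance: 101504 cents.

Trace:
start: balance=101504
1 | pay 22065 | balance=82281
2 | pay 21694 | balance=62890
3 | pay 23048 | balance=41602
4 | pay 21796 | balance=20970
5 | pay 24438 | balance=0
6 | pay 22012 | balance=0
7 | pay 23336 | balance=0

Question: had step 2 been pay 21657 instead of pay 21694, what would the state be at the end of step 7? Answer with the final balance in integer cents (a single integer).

0

(re-executing from step 2 with the substitution; state before step 2: balance=82281)
2 | pay 21657 | balance=62927
3 | pay 23048 | balance=41640
4 | pay 21796 | balance=21009
5 | pay 24438 | balance=0
6 | pay 22012 | balance=0
7 | pay 23336 | balance=0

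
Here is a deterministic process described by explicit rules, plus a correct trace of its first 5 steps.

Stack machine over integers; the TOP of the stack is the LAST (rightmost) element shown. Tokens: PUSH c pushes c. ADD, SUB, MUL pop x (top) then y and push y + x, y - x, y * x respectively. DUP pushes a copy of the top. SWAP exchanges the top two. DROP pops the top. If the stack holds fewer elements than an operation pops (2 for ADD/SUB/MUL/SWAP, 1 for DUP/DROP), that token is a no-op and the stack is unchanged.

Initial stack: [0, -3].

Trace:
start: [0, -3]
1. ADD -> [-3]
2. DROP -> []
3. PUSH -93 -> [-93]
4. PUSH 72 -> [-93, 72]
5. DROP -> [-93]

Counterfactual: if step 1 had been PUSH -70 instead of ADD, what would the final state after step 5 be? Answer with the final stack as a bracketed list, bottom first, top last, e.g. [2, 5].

[0, -3, -93]

(re-executing from step 1 with the substitution; state before step 1: [0, -3])
1. PUSH -70 -> [0, -3, -70]
2. DROP -> [0, -3]
3. PUSH -93 -> [0, -3, -93]
4. PUSH 72 -> [0, -3, -93, 72]
5. DROP -> [0, -3, -93]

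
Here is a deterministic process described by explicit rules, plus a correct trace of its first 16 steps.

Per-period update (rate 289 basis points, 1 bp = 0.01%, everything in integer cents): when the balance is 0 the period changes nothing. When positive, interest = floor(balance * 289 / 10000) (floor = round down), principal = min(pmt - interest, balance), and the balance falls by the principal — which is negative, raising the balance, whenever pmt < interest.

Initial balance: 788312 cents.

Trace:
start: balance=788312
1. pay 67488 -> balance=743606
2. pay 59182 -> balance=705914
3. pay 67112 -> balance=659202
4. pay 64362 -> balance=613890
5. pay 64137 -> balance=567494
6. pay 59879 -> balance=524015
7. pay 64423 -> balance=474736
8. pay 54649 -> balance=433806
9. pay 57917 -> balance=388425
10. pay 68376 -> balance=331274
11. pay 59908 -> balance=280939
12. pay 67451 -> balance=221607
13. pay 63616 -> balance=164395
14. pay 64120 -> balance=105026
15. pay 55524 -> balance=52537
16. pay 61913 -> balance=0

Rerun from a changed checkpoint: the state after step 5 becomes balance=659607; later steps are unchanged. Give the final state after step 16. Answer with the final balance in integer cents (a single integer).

118158

state after step 5 := balance=659607
6. pay 59879 -> balance=618790
7. pay 64423 -> balance=572250
8. pay 54649 -> balance=534139
9. pay 57917 -> balance=491658
10. pay 68376 -> balance=437490
11. pay 59908 -> balance=390225
12. pay 67451 -> balance=334051
13. pay 63616 -> balance=280089
14. pay 64120 -> balance=224063
15. pay 55524 -> balance=175014
16. pay 61913 -> balance=118158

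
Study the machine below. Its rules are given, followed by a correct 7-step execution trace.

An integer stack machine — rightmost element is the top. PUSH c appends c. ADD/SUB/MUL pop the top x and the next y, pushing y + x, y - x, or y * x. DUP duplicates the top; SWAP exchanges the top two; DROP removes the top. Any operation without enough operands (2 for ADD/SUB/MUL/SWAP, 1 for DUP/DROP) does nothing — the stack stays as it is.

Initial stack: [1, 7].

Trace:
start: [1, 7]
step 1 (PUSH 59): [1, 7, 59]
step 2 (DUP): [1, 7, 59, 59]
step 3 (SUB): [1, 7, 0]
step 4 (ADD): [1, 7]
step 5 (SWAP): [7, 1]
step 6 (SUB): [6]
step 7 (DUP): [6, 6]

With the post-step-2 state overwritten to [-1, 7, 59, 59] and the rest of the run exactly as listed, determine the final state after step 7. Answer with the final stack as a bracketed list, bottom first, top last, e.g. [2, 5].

[8, 8]

state after step 2 := [-1, 7, 59, 59]
step 3 (SUB): [-1, 7, 0]
step 4 (ADD): [-1, 7]
step 5 (SWAP): [7, -1]
step 6 (SUB): [8]
step 7 (DUP): [8, 8]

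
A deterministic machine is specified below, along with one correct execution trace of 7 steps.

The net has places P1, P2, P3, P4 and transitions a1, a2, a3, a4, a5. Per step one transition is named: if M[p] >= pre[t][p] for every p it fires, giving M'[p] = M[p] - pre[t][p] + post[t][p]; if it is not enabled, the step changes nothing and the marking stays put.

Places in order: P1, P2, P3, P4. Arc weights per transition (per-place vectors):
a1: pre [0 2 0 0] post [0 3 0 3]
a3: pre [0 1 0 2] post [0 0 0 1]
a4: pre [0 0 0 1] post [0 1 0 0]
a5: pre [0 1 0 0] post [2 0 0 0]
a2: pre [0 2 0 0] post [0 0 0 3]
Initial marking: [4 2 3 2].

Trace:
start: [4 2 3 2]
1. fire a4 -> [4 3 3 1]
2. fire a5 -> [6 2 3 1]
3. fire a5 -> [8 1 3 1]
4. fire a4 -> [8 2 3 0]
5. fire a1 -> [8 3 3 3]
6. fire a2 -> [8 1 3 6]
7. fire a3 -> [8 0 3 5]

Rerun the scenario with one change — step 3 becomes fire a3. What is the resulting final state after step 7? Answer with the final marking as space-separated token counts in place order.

6 1 3 5

(re-executing from step 3 with the substitution; state before step 3: [6 2 3 1])
3. fire a3 -> [6 2 3 1]
4. fire a4 -> [6 3 3 0]
5. fire a1 -> [6 4 3 3]
6. fire a2 -> [6 2 3 6]
7. fire a3 -> [6 1 3 5]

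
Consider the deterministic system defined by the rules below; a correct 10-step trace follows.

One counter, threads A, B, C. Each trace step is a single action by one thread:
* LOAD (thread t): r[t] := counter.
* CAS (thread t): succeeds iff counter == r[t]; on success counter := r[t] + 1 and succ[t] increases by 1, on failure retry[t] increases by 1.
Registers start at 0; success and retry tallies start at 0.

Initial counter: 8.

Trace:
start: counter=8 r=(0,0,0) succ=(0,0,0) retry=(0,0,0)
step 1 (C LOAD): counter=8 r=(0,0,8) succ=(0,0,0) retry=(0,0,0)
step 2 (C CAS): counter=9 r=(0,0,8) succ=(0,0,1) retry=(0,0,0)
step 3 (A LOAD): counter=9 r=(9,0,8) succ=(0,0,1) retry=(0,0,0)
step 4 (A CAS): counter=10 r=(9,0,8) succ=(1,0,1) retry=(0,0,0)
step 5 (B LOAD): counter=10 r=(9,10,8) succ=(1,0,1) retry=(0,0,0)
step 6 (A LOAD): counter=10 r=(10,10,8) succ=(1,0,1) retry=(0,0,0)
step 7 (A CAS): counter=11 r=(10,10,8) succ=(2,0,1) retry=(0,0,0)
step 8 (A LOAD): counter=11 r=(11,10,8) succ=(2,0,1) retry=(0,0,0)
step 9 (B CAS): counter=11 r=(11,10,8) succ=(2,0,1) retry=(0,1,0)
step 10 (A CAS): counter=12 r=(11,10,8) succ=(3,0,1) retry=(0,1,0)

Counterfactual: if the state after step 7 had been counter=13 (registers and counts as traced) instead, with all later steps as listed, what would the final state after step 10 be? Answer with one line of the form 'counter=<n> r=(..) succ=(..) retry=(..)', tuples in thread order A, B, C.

state after step 7 := counter=13 r=(10,10,8) succ=(2,0,1) retry=(0,0,0)
step 8 (A LOAD): counter=13 r=(13,10,8) succ=(2,0,1) retry=(0,0,0)
step 9 (B CAS): counter=13 r=(13,10,8) succ=(2,0,1) retry=(0,1,0)
step 10 (A CAS): counter=14 r=(13,10,8) succ=(3,0,1) retry=(0,1,0)

counter=14 r=(13,10,8) succ=(3,0,1) retry=(0,1,0)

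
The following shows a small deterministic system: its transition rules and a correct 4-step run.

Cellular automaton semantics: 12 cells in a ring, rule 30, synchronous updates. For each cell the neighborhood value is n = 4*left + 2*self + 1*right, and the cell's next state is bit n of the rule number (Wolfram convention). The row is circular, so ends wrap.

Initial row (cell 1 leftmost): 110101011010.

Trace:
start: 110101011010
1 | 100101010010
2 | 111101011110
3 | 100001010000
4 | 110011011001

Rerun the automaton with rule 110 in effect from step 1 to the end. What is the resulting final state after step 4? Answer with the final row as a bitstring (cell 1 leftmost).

000000000000

(re-executing steps 1..4 under rule 110; state before step 1: 110101011010)
1 | 111111111111
2 | 000000000000
3 | 000000000000
4 | 000000000000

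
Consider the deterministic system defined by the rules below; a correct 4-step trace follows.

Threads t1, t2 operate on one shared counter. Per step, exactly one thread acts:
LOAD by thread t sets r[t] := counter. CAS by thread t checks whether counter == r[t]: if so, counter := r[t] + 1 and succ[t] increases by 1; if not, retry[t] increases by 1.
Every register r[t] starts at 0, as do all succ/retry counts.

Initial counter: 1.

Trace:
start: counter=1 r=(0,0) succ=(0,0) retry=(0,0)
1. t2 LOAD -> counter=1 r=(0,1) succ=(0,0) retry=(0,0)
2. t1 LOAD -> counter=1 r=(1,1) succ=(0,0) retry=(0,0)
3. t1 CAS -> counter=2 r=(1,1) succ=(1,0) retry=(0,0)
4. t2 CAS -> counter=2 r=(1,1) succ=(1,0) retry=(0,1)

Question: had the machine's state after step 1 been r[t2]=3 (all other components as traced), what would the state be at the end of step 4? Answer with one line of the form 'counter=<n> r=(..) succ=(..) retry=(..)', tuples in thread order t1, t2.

state after step 1 := counter=1 r=(0,3) succ=(0,0) retry=(0,0)
2. t1 LOAD -> counter=1 r=(1,3) succ=(0,0) retry=(0,0)
3. t1 CAS -> counter=2 r=(1,3) succ=(1,0) retry=(0,0)
4. t2 CAS -> counter=2 r=(1,3) succ=(1,0) retry=(0,1)

counter=2 r=(1,3) succ=(1,0) retry=(0,1)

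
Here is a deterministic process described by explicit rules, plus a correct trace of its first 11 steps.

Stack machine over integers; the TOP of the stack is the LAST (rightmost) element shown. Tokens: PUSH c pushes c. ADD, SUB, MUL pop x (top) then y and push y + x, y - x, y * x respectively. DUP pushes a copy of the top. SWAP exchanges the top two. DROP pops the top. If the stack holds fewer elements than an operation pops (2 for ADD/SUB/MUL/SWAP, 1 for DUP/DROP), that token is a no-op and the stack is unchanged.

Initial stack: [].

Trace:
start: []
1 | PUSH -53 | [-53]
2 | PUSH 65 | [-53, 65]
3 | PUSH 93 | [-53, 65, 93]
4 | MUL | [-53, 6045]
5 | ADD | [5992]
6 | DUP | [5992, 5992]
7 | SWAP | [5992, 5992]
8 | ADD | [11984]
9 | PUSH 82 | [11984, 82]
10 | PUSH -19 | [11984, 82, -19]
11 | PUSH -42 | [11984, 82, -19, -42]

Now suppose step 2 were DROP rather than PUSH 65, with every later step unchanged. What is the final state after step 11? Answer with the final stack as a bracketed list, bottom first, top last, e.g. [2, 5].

(re-executing from step 2 with the substitution; state before step 2: [-53])
2 | DROP | []
3 | PUSH 93 | [93]
4 | MUL | [93]
5 | ADD | [93]
6 | DUP | [93, 93]
7 | SWAP | [93, 93]
8 | ADD | [186]
9 | PUSH 82 | [186, 82]
10 | PUSH -19 | [186, 82, -19]
11 | PUSH -42 | [186, 82, -19, -42]

[186, 82, -19, -42]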